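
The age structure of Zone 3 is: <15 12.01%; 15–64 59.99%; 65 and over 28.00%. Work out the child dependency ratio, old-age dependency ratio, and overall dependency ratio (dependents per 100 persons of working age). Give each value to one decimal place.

Youth dependency ratio = 12.01 / 59.99 × 100 = 20.0
Old-age dependency ratio = 28.00 / 59.99 × 100 = 46.7
Total dependency ratio = (12.01 + 28.00) / 59.99 × 100 = 40.01 / 59.99 × 100 = 66.7

Youth dependency ratio: 20.0
Old-age dependency ratio: 46.7
Total dependency ratio: 66.7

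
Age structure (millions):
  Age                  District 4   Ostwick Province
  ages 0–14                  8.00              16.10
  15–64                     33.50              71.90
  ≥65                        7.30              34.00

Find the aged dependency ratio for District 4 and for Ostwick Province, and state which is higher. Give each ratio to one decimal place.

District 4: 21.8
Ostwick Province: 47.3
Higher: Ostwick Province

District 4: 7.30 / 33.50 × 100 = 21.8
Ostwick Province: 34.00 / 71.90 × 100 = 47.3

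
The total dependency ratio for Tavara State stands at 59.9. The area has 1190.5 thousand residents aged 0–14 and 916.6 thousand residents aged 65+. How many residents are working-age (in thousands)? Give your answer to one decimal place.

Total dependency ratio = (youth + elderly) / working-age × 100
59.9 = (1190.5 + 916.6) / W × 100
⇒ 3517.7

Working-age: 3517.7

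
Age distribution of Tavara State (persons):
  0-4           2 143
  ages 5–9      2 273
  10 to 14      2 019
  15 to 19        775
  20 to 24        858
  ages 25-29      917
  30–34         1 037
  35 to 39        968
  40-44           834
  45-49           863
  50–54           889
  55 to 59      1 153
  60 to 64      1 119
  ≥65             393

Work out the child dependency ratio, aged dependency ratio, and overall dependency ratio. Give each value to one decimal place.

Youth dependency ratio: 68.4
Old-age dependency ratio: 4.2
Total dependency ratio: 72.5

0–14: 2 143 + 2 273 + 2 019 = 6 435
15–64: 775 + 858 + 917 + 1 037 + 968 + 834 + 863 + 889 + 1 153 + 1 119 = 9 413
65+: 393
Youth dependency ratio = 6 435 / 9 413 × 100 = 68.4
Old-age dependency ratio = 393 / 9 413 × 100 = 4.2
Total dependency ratio = (6 435 + 393) / 9 413 × 100 = 6 828 / 9 413 × 100 = 72.5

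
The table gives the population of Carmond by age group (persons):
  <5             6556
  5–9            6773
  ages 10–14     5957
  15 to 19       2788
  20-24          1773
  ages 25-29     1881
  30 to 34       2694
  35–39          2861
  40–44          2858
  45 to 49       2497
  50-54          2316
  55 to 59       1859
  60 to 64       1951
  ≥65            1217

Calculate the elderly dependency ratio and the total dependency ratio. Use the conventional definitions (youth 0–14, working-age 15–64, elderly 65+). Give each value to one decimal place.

0–14: 6556 + 6773 + 5957 = 19286
15–64: 2788 + 1773 + 1881 + 2694 + 2861 + 2858 + 2497 + 2316 + 1859 + 1951 = 23478
65+: 1217
Old-age dependency ratio = 1217 / 23478 × 100 = 5.2
Total dependency ratio = (19286 + 1217) / 23478 × 100 = 20503 / 23478 × 100 = 87.3

Old-age dependency ratio: 5.2
Total dependency ratio: 87.3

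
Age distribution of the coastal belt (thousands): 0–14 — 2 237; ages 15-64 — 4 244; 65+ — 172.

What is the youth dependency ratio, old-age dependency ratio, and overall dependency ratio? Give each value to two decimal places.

Youth dependency ratio: 52.71
Old-age dependency ratio: 4.05
Total dependency ratio: 56.76

Youth dependency ratio = 2 237 / 4 244 × 100 = 52.71
Old-age dependency ratio = 172 / 4 244 × 100 = 4.05
Total dependency ratio = (2 237 + 172) / 4 244 × 100 = 2 409 / 4 244 × 100 = 56.76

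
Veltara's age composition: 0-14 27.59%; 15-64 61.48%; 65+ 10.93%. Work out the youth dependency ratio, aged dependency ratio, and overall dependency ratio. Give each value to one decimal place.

Youth dependency ratio: 44.9
Old-age dependency ratio: 17.8
Total dependency ratio: 62.7

Youth dependency ratio = 27.59 / 61.48 × 100 = 44.9
Old-age dependency ratio = 10.93 / 61.48 × 100 = 17.8
Total dependency ratio = (27.59 + 10.93) / 61.48 × 100 = 38.52 / 61.48 × 100 = 62.7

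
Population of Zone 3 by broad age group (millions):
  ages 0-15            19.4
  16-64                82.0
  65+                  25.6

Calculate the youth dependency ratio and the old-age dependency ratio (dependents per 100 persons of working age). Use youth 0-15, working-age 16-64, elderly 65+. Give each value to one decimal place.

Youth dependency ratio: 23.7
Old-age dependency ratio: 31.2

Youth dependency ratio = 19.4 / 82.0 × 100 = 23.7
Old-age dependency ratio = 25.6 / 82.0 × 100 = 31.2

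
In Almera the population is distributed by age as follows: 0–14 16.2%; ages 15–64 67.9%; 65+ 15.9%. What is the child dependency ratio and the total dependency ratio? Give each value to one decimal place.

Youth dependency ratio = 16.2 / 67.9 × 100 = 23.9
Total dependency ratio = (16.2 + 15.9) / 67.9 × 100 = 32.1 / 67.9 × 100 = 47.3

Youth dependency ratio: 23.9
Total dependency ratio: 47.3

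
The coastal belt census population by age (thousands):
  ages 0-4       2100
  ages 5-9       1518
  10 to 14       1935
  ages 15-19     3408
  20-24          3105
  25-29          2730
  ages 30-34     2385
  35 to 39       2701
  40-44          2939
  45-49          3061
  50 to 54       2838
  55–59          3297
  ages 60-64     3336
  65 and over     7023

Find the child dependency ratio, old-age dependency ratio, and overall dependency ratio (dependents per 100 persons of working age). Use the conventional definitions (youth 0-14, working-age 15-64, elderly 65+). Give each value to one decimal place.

Youth dependency ratio: 18.6
Old-age dependency ratio: 23.6
Total dependency ratio: 42.2

0–14: 2100 + 1518 + 1935 = 5553
15–64: 3408 + 3105 + 2730 + 2385 + 2701 + 2939 + 3061 + 2838 + 3297 + 3336 = 29800
65+: 7023
Youth dependency ratio = 5553 / 29800 × 100 = 18.6
Old-age dependency ratio = 7023 / 29800 × 100 = 23.6
Total dependency ratio = (5553 + 7023) / 29800 × 100 = 12576 / 29800 × 100 = 42.2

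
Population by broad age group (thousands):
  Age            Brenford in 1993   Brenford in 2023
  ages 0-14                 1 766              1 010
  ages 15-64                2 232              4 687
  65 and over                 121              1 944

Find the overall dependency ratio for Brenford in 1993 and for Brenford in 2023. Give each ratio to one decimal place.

Brenford in 1993: 84.5
Brenford in 2023: 63.0

Brenford in 1993: (1 766 + 121) / 2 232 × 100 = 1 887 / 2 232 × 100 = 84.5
Brenford in 2023: (1 010 + 1 944) / 4 687 × 100 = 2 954 / 4 687 × 100 = 63.0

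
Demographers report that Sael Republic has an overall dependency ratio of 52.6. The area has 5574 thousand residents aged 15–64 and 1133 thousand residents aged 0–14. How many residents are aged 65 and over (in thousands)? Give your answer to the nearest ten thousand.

Aged 65 and over: 1800

Total dependency ratio = (youth + elderly) / working-age × 100
52.6 = (1133 + E) / 5574 × 100
⇒ 1800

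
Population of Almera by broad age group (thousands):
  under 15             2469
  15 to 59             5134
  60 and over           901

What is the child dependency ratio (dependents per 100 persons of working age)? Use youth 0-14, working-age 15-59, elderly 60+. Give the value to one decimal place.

Youth dependency ratio = 2469 / 5134 × 100 = 48.1

Youth dependency ratio: 48.1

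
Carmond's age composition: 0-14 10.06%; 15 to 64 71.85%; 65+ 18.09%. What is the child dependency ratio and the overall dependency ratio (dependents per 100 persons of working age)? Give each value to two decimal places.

Youth dependency ratio = 10.06 / 71.85 × 100 = 14.00
Total dependency ratio = (10.06 + 18.09) / 71.85 × 100 = 28.15 / 71.85 × 100 = 39.18

Youth dependency ratio: 14.00
Total dependency ratio: 39.18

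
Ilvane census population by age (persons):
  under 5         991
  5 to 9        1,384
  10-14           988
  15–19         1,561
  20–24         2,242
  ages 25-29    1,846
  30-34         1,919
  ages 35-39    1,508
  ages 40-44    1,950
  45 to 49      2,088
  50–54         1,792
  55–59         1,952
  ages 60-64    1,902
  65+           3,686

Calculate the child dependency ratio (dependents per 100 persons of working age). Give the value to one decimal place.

Youth dependency ratio: 17.9

0–14: 991 + 1,384 + 988 = 3,363
15–64: 1,561 + 2,242 + 1,846 + 1,919 + 1,508 + 1,950 + 2,088 + 1,792 + 1,952 + 1,902 = 18,760
65+: 3,686
Youth dependency ratio = 3,363 / 18,760 × 100 = 17.9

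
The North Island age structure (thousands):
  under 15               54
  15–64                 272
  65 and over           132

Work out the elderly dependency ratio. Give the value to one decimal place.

Old-age dependency ratio = 132 / 272 × 100 = 48.5

Old-age dependency ratio: 48.5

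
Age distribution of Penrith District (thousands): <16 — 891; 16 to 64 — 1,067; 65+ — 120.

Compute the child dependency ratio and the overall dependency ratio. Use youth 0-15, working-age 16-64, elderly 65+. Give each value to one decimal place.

Youth dependency ratio: 83.5
Total dependency ratio: 94.8

Youth dependency ratio = 891 / 1,067 × 100 = 83.5
Total dependency ratio = (891 + 120) / 1,067 × 100 = 1,011 / 1,067 × 100 = 94.8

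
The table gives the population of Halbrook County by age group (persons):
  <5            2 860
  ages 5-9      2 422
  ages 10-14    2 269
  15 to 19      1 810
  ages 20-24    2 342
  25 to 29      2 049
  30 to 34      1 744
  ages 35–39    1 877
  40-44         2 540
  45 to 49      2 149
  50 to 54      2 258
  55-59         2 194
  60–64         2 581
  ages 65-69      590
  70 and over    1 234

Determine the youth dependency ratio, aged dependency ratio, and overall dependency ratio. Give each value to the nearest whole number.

Youth dependency ratio: 35
Old-age dependency ratio: 8
Total dependency ratio: 44

0–14: 2 860 + 2 422 + 2 269 = 7 551
15–64: 1 810 + 2 342 + 2 049 + 1 744 + 1 877 + 2 540 + 2 149 + 2 258 + 2 194 + 2 581 = 21 544
65+: 590 + 1 234 = 1 824
Youth dependency ratio = 7 551 / 21 544 × 100 = 35
Old-age dependency ratio = 1 824 / 21 544 × 100 = 8
Total dependency ratio = (7 551 + 1 824) / 21 544 × 100 = 9 375 / 21 544 × 100 = 44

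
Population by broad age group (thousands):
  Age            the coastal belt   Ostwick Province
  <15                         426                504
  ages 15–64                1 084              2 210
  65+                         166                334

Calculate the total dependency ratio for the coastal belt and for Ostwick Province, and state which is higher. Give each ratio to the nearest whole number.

the coastal belt: (426 + 166) / 1 084 × 100 = 592 / 1 084 × 100 = 55
Ostwick Province: (504 + 334) / 2 210 × 100 = 838 / 2 210 × 100 = 38

the coastal belt: 55
Ostwick Province: 38
Higher: the coastal belt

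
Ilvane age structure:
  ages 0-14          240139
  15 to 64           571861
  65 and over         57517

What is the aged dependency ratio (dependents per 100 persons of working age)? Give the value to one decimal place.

Old-age dependency ratio: 10.1

Old-age dependency ratio = 57517 / 571861 × 100 = 10.1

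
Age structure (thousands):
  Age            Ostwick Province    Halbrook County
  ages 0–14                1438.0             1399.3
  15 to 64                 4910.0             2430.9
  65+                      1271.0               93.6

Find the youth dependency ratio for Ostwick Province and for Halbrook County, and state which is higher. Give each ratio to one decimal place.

Ostwick Province: 1438.0 / 4910.0 × 100 = 29.3
Halbrook County: 1399.3 / 2430.9 × 100 = 57.6

Ostwick Province: 29.3
Halbrook County: 57.6
Higher: Halbrook County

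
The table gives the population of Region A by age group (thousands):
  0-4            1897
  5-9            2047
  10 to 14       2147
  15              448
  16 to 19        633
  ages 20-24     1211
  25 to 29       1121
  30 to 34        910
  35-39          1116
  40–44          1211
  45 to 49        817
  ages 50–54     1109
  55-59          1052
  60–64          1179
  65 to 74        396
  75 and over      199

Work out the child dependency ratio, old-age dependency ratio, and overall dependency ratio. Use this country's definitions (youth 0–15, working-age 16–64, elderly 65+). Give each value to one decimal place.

Youth dependency ratio: 63.1
Old-age dependency ratio: 5.7
Total dependency ratio: 68.9

0–15: 1897 + 2047 + 2147 + 448 = 6539
16–64: 633 + 1211 + 1121 + 910 + 1116 + 1211 + 817 + 1109 + 1052 + 1179 = 10359
65+: 396 + 199 = 595
Youth dependency ratio = 6539 / 10359 × 100 = 63.1
Old-age dependency ratio = 595 / 10359 × 100 = 5.7
Total dependency ratio = (6539 + 595) / 10359 × 100 = 7134 / 10359 × 100 = 68.9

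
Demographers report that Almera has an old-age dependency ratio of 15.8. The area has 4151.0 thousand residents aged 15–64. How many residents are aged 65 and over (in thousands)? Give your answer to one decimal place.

Old-age dependency ratio = elderly / working-age × 100
15.8 = E / 4151.0 × 100
⇒ 655.9

Aged 65 and over: 655.9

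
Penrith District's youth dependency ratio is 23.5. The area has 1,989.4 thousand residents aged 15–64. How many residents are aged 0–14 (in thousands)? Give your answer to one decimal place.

Youth dependency ratio = youth / working-age × 100
23.5 = Y / 1,989.4 × 100
⇒ 467.5

Aged 0–14: 467.5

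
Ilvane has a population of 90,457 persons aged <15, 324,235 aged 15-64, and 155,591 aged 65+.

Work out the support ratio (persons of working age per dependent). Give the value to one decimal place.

Support ratio = 324,235 / (90,457 + 155,591) = 324,235 / 246,048 = 1.3

Support ratio: 1.3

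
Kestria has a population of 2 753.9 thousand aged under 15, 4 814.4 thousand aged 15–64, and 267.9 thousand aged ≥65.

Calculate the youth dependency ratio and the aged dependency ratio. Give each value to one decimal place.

Youth dependency ratio: 57.2
Old-age dependency ratio: 5.6

Youth dependency ratio = 2 753.9 / 4 814.4 × 100 = 57.2
Old-age dependency ratio = 267.9 / 4 814.4 × 100 = 5.6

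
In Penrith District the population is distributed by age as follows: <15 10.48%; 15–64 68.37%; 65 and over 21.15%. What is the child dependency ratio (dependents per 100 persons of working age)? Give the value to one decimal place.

Youth dependency ratio: 15.3

Youth dependency ratio = 10.48 / 68.37 × 100 = 15.3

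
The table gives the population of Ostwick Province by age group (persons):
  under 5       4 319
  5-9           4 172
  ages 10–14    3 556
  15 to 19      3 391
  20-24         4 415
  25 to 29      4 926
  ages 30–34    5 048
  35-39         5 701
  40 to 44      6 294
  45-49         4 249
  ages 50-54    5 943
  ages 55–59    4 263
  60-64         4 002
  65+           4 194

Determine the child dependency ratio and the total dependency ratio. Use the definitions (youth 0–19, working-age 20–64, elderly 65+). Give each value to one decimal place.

Youth dependency ratio: 34.4
Total dependency ratio: 43.8

0–19: 4 319 + 4 172 + 3 556 + 3 391 = 15 438
20–64: 4 415 + 4 926 + 5 048 + 5 701 + 6 294 + 4 249 + 5 943 + 4 263 + 4 002 = 44 841
65+: 4 194
Youth dependency ratio = 15 438 / 44 841 × 100 = 34.4
Total dependency ratio = (15 438 + 4 194) / 44 841 × 100 = 19 632 / 44 841 × 100 = 43.8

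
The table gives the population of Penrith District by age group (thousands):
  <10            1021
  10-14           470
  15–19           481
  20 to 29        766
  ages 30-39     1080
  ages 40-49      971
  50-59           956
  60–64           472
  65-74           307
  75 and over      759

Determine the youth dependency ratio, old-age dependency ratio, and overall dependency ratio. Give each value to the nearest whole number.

0–14: 1021 + 470 = 1491
15–64: 481 + 766 + 1080 + 971 + 956 + 472 = 4726
65+: 307 + 759 = 1066
Youth dependency ratio = 1491 / 4726 × 100 = 32
Old-age dependency ratio = 1066 / 4726 × 100 = 23
Total dependency ratio = (1491 + 1066) / 4726 × 100 = 2557 / 4726 × 100 = 54

Youth dependency ratio: 32
Old-age dependency ratio: 23
Total dependency ratio: 54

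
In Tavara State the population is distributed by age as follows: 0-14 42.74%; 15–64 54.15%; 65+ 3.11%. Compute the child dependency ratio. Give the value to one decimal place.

Youth dependency ratio = 42.74 / 54.15 × 100 = 78.9

Youth dependency ratio: 78.9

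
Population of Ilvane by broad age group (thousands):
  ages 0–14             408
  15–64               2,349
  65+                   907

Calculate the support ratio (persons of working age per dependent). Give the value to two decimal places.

Support ratio: 1.79

Support ratio = 2,349 / (408 + 907) = 2,349 / 1,315 = 1.79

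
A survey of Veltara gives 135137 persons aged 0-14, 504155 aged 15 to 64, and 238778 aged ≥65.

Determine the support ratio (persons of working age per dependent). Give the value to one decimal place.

Support ratio: 1.3

Support ratio = 504155 / (135137 + 238778) = 504155 / 373915 = 1.3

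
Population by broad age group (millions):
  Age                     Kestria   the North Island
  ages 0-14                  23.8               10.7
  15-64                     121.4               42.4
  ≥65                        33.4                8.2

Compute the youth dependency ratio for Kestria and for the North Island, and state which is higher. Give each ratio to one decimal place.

Kestria: 19.6
the North Island: 25.2
Higher: the North Island

Kestria: 23.8 / 121.4 × 100 = 19.6
the North Island: 10.7 / 42.4 × 100 = 25.2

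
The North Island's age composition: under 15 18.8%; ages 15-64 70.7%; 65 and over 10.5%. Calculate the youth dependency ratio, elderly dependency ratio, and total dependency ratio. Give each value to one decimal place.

Youth dependency ratio = 18.8 / 70.7 × 100 = 26.6
Old-age dependency ratio = 10.5 / 70.7 × 100 = 14.9
Total dependency ratio = (18.8 + 10.5) / 70.7 × 100 = 29.3 / 70.7 × 100 = 41.4

Youth dependency ratio: 26.6
Old-age dependency ratio: 14.9
Total dependency ratio: 41.4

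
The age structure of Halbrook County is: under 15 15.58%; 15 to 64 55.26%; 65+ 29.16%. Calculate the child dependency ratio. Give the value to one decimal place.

Youth dependency ratio = 15.58 / 55.26 × 100 = 28.2

Youth dependency ratio: 28.2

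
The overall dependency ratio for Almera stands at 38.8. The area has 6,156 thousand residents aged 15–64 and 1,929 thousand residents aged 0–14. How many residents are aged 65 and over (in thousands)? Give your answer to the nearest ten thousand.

Aged 65 and over: 460

Total dependency ratio = (youth + elderly) / working-age × 100
38.8 = (1,929 + E) / 6,156 × 100
⇒ 460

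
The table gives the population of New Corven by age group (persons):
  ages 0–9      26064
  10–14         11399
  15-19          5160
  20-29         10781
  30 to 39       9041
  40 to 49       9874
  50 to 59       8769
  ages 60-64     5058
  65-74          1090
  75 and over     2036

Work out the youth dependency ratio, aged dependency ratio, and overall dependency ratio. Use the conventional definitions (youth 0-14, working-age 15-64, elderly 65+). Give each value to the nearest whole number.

Youth dependency ratio: 77
Old-age dependency ratio: 6
Total dependency ratio: 83

0–14: 26064 + 11399 = 37463
15–64: 5160 + 10781 + 9041 + 9874 + 8769 + 5058 = 48683
65+: 1090 + 2036 = 3126
Youth dependency ratio = 37463 / 48683 × 100 = 77
Old-age dependency ratio = 3126 / 48683 × 100 = 6
Total dependency ratio = (37463 + 3126) / 48683 × 100 = 40589 / 48683 × 100 = 83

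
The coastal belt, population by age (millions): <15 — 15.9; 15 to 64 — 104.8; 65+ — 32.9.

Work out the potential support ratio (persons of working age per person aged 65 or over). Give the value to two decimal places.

Potential support ratio: 3.19

Potential support ratio = 104.8 / 32.9 = 3.19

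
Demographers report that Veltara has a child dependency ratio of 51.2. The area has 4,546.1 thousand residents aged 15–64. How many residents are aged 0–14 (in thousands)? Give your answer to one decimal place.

Youth dependency ratio = youth / working-age × 100
51.2 = Y / 4,546.1 × 100
⇒ 2,327.6

Aged 0–14: 2,327.6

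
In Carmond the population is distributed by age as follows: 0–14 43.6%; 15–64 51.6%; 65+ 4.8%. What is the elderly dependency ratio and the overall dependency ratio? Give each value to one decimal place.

Old-age dependency ratio = 4.8 / 51.6 × 100 = 9.3
Total dependency ratio = (43.6 + 4.8) / 51.6 × 100 = 48.4 / 51.6 × 100 = 93.8

Old-age dependency ratio: 9.3
Total dependency ratio: 93.8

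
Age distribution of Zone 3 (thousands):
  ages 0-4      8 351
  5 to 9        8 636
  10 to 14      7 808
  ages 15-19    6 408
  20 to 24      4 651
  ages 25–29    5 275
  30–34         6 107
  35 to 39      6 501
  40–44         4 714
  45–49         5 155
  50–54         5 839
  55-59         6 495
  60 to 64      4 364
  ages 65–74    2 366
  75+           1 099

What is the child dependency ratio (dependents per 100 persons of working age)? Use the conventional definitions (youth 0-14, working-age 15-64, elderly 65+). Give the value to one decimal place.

Youth dependency ratio: 44.7

0–14: 8 351 + 8 636 + 7 808 = 24 795
15–64: 6 408 + 4 651 + 5 275 + 6 107 + 6 501 + 4 714 + 5 155 + 5 839 + 6 495 + 4 364 = 55 509
65+: 2 366 + 1 099 = 3 465
Youth dependency ratio = 24 795 / 55 509 × 100 = 44.7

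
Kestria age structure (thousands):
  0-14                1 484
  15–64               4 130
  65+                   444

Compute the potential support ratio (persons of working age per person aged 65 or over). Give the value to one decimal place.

Potential support ratio = 4 130 / 444 = 9.3

Potential support ratio: 9.3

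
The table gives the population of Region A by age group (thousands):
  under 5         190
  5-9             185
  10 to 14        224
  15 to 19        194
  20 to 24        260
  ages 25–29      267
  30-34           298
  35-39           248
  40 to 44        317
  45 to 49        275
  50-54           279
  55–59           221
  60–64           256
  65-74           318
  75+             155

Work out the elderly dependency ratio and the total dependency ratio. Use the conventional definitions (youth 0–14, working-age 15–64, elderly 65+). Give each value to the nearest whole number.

Old-age dependency ratio: 18
Total dependency ratio: 41

0–14: 190 + 185 + 224 = 599
15–64: 194 + 260 + 267 + 298 + 248 + 317 + 275 + 279 + 221 + 256 = 2615
65+: 318 + 155 = 473
Old-age dependency ratio = 473 / 2615 × 100 = 18
Total dependency ratio = (599 + 473) / 2615 × 100 = 1072 / 2615 × 100 = 41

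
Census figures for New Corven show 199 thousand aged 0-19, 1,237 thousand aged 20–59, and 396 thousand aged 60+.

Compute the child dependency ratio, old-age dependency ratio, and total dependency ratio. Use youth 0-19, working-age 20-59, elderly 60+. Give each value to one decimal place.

Youth dependency ratio: 16.1
Old-age dependency ratio: 32.0
Total dependency ratio: 48.1

Youth dependency ratio = 199 / 1,237 × 100 = 16.1
Old-age dependency ratio = 396 / 1,237 × 100 = 32.0
Total dependency ratio = (199 + 396) / 1,237 × 100 = 595 / 1,237 × 100 = 48.1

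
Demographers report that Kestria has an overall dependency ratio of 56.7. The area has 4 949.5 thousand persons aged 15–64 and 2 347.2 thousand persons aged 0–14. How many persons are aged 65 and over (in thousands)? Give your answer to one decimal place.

Total dependency ratio = (youth + elderly) / working-age × 100
56.7 = (2 347.2 + E) / 4 949.5 × 100
⇒ 459.2

Aged 65 and over: 459.2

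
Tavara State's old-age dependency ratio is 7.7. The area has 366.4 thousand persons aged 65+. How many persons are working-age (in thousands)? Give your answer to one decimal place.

Old-age dependency ratio = elderly / working-age × 100
7.7 = 366.4 / W × 100
⇒ 4 758.4

Working-age: 4 758.4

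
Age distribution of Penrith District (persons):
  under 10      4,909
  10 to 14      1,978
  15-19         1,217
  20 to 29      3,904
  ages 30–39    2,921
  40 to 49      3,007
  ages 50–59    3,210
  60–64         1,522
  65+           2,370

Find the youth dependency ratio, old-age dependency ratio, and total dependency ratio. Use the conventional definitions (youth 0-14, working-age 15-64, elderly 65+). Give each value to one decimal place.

Youth dependency ratio: 43.6
Old-age dependency ratio: 15.0
Total dependency ratio: 58.7

0–14: 4,909 + 1,978 = 6,887
15–64: 1,217 + 3,904 + 2,921 + 3,007 + 3,210 + 1,522 = 15,781
65+: 2,370
Youth dependency ratio = 6,887 / 15,781 × 100 = 43.6
Old-age dependency ratio = 2,370 / 15,781 × 100 = 15.0
Total dependency ratio = (6,887 + 2,370) / 15,781 × 100 = 9,257 / 15,781 × 100 = 58.7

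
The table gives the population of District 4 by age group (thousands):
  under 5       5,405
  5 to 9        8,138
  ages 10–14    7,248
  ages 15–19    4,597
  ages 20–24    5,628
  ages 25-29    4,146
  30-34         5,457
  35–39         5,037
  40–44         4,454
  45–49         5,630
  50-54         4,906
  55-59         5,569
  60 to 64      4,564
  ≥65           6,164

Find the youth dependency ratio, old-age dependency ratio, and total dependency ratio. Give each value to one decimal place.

Youth dependency ratio: 41.6
Old-age dependency ratio: 12.3
Total dependency ratio: 53.9

0–14: 5,405 + 8,138 + 7,248 = 20,791
15–64: 4,597 + 5,628 + 4,146 + 5,457 + 5,037 + 4,454 + 5,630 + 4,906 + 5,569 + 4,564 = 49,988
65+: 6,164
Youth dependency ratio = 20,791 / 49,988 × 100 = 41.6
Old-age dependency ratio = 6,164 / 49,988 × 100 = 12.3
Total dependency ratio = (20,791 + 6,164) / 49,988 × 100 = 26,955 / 49,988 × 100 = 53.9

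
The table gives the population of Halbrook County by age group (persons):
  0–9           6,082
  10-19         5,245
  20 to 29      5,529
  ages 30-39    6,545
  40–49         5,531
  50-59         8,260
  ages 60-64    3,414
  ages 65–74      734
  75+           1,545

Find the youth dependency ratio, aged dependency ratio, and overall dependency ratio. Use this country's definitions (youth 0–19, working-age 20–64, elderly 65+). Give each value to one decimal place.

0–19: 6,082 + 5,245 = 11,327
20–64: 5,529 + 6,545 + 5,531 + 8,260 + 3,414 = 29,279
65+: 734 + 1,545 = 2,279
Youth dependency ratio = 11,327 / 29,279 × 100 = 38.7
Old-age dependency ratio = 2,279 / 29,279 × 100 = 7.8
Total dependency ratio = (11,327 + 2,279) / 29,279 × 100 = 13,606 / 29,279 × 100 = 46.5

Youth dependency ratio: 38.7
Old-age dependency ratio: 7.8
Total dependency ratio: 46.5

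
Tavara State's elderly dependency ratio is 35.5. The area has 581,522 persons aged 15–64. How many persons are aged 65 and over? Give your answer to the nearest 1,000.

Aged 65 and over: 206,000

Old-age dependency ratio = elderly / working-age × 100
35.5 = E / 581,522 × 100
⇒ 206,000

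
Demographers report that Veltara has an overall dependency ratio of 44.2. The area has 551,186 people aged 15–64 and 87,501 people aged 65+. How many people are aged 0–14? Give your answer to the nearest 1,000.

Aged 0–14: 156,000

Total dependency ratio = (youth + elderly) / working-age × 100
44.2 = (Y + 87,501) / 551,186 × 100
⇒ 156,000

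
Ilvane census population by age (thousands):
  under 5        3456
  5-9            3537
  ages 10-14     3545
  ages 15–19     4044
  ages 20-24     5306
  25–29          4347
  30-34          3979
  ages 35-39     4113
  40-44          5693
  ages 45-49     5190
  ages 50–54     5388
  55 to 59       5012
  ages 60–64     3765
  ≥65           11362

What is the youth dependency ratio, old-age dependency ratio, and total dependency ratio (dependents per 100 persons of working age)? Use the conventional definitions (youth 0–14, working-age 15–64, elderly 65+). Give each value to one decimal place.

0–14: 3456 + 3537 + 3545 = 10538
15–64: 4044 + 5306 + 4347 + 3979 + 4113 + 5693 + 5190 + 5388 + 5012 + 3765 = 46837
65+: 11362
Youth dependency ratio = 10538 / 46837 × 100 = 22.5
Old-age dependency ratio = 11362 / 46837 × 100 = 24.3
Total dependency ratio = (10538 + 11362) / 46837 × 100 = 21900 / 46837 × 100 = 46.8

Youth dependency ratio: 22.5
Old-age dependency ratio: 24.3
Total dependency ratio: 46.8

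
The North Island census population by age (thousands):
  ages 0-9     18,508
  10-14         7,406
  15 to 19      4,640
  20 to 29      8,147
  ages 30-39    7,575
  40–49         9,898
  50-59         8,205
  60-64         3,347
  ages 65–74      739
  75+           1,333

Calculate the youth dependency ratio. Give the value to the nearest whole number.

0–14: 18,508 + 7,406 = 25,914
15–64: 4,640 + 8,147 + 7,575 + 9,898 + 8,205 + 3,347 = 41,812
65+: 739 + 1,333 = 2,072
Youth dependency ratio = 25,914 / 41,812 × 100 = 62

Youth dependency ratio: 62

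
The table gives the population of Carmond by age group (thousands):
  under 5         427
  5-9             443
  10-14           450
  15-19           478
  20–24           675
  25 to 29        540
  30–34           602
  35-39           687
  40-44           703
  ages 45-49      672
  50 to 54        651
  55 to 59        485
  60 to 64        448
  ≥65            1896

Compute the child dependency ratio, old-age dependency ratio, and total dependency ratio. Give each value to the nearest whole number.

Youth dependency ratio: 22
Old-age dependency ratio: 32
Total dependency ratio: 54

0–14: 427 + 443 + 450 = 1320
15–64: 478 + 675 + 540 + 602 + 687 + 703 + 672 + 651 + 485 + 448 = 5941
65+: 1896
Youth dependency ratio = 1320 / 5941 × 100 = 22
Old-age dependency ratio = 1896 / 5941 × 100 = 32
Total dependency ratio = (1320 + 1896) / 5941 × 100 = 3216 / 5941 × 100 = 54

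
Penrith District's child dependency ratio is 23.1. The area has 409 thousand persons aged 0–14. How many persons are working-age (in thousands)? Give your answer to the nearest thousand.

Youth dependency ratio = youth / working-age × 100
23.1 = 409 / W × 100
⇒ 1,771

Working-age: 1,771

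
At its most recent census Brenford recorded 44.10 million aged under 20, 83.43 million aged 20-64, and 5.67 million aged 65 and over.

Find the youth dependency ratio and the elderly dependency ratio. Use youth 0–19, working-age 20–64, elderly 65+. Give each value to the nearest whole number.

Youth dependency ratio: 53
Old-age dependency ratio: 7

Youth dependency ratio = 44.10 / 83.43 × 100 = 53
Old-age dependency ratio = 5.67 / 83.43 × 100 = 7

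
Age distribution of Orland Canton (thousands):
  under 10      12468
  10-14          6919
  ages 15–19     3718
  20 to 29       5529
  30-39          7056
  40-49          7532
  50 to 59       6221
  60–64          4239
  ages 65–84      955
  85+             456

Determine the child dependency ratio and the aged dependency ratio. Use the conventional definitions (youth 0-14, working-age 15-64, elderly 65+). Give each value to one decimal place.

Youth dependency ratio: 56.5
Old-age dependency ratio: 4.1

0–14: 12468 + 6919 = 19387
15–64: 3718 + 5529 + 7056 + 7532 + 6221 + 4239 = 34295
65+: 955 + 456 = 1411
Youth dependency ratio = 19387 / 34295 × 100 = 56.5
Old-age dependency ratio = 1411 / 34295 × 100 = 4.1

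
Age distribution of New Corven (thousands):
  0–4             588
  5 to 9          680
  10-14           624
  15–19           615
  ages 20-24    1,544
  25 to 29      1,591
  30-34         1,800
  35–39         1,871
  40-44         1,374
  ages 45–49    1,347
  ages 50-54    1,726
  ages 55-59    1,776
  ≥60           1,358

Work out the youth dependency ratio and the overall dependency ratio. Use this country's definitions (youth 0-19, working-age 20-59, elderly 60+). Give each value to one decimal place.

0–19: 588 + 680 + 624 + 615 = 2,507
20–59: 1,544 + 1,591 + 1,800 + 1,871 + 1,374 + 1,347 + 1,726 + 1,776 = 13,029
60+: 1,358
Youth dependency ratio = 2,507 / 13,029 × 100 = 19.2
Total dependency ratio = (2,507 + 1,358) / 13,029 × 100 = 3,865 / 13,029 × 100 = 29.7

Youth dependency ratio: 19.2
Total dependency ratio: 29.7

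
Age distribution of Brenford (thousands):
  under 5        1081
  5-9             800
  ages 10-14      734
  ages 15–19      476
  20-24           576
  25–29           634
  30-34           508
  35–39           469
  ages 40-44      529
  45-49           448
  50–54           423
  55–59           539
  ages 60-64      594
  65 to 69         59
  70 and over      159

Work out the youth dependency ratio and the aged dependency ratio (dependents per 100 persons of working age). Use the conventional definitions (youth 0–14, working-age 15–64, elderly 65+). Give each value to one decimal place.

Youth dependency ratio: 50.3
Old-age dependency ratio: 4.2

0–14: 1081 + 800 + 734 = 2615
15–64: 476 + 576 + 634 + 508 + 469 + 529 + 448 + 423 + 539 + 594 = 5196
65+: 59 + 159 = 218
Youth dependency ratio = 2615 / 5196 × 100 = 50.3
Old-age dependency ratio = 218 / 5196 × 100 = 4.2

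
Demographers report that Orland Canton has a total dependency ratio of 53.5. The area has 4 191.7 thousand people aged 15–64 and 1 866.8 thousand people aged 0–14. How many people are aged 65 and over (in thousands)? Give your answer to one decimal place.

Aged 65 and over: 375.8

Total dependency ratio = (youth + elderly) / working-age × 100
53.5 = (1 866.8 + E) / 4 191.7 × 100
⇒ 375.8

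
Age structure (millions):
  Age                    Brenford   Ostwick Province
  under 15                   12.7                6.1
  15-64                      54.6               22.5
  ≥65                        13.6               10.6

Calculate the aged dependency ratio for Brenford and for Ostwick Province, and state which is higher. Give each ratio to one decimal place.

Brenford: 13.6 / 54.6 × 100 = 24.9
Ostwick Province: 10.6 / 22.5 × 100 = 47.1

Brenford: 24.9
Ostwick Province: 47.1
Higher: Ostwick Province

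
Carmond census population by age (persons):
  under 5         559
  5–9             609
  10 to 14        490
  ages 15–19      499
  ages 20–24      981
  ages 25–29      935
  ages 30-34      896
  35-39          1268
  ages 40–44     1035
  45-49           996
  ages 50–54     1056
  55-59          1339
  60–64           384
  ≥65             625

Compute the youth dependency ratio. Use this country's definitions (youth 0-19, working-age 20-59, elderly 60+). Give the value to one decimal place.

Youth dependency ratio: 25.4

0–19: 559 + 609 + 490 + 499 = 2157
20–59: 981 + 935 + 896 + 1268 + 1035 + 996 + 1056 + 1339 = 8506
60+: 384 + 625 = 1009
Youth dependency ratio = 2157 / 8506 × 100 = 25.4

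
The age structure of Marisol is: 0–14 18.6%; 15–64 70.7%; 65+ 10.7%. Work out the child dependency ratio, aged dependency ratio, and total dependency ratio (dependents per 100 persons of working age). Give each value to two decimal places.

Youth dependency ratio: 26.31
Old-age dependency ratio: 15.13
Total dependency ratio: 41.44

Youth dependency ratio = 18.6 / 70.7 × 100 = 26.31
Old-age dependency ratio = 10.7 / 70.7 × 100 = 15.13
Total dependency ratio = (18.6 + 10.7) / 70.7 × 100 = 29.3 / 70.7 × 100 = 41.44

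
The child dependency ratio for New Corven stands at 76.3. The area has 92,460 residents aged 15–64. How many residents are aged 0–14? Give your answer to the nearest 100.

Aged 0–14: 70,500

Youth dependency ratio = youth / working-age × 100
76.3 = Y / 92,460 × 100
⇒ 70,500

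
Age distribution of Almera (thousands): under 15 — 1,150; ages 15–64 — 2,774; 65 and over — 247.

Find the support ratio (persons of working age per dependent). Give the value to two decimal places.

Support ratio = 2,774 / (1,150 + 247) = 2,774 / 1,397 = 1.99

Support ratio: 1.99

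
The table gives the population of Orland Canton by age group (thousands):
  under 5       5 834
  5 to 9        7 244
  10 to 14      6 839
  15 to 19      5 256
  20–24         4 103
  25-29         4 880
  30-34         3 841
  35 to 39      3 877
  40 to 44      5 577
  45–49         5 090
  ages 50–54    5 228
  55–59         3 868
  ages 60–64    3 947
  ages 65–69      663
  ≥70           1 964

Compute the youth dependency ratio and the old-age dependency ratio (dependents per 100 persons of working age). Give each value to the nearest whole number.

Youth dependency ratio: 44
Old-age dependency ratio: 6

0–14: 5 834 + 7 244 + 6 839 = 19 917
15–64: 5 256 + 4 103 + 4 880 + 3 841 + 3 877 + 5 577 + 5 090 + 5 228 + 3 868 + 3 947 = 45 667
65+: 663 + 1 964 = 2 627
Youth dependency ratio = 19 917 / 45 667 × 100 = 44
Old-age dependency ratio = 2 627 / 45 667 × 100 = 6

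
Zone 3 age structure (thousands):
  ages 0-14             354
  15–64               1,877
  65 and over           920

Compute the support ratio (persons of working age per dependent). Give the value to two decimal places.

Support ratio: 1.47

Support ratio = 1,877 / (354 + 920) = 1,877 / 1,274 = 1.47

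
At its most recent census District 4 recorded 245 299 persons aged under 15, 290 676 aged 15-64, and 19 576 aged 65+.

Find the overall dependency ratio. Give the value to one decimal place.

Total dependency ratio = (245 299 + 19 576) / 290 676 × 100 = 264 875 / 290 676 × 100 = 91.1

Total dependency ratio: 91.1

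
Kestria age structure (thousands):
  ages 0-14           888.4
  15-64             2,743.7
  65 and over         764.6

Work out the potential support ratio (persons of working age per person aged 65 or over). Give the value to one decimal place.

Potential support ratio: 3.6

Potential support ratio = 2,743.7 / 764.6 = 3.6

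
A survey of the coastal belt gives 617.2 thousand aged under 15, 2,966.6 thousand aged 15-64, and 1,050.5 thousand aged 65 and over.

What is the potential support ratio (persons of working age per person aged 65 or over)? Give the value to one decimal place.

Potential support ratio: 2.8

Potential support ratio = 2,966.6 / 1,050.5 = 2.8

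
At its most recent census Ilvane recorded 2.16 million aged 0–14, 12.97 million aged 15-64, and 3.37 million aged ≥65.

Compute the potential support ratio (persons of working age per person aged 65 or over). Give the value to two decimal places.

Potential support ratio: 3.85

Potential support ratio = 12.97 / 3.37 = 3.85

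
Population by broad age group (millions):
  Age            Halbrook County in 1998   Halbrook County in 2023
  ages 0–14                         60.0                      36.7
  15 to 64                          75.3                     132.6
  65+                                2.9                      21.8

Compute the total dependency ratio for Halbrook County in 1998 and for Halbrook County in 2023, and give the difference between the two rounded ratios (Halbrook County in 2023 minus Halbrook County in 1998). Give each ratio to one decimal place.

Halbrook County in 1998: 83.5
Halbrook County in 2023: 44.1
Difference: -39.4

Halbrook County in 1998: (60.0 + 2.9) / 75.3 × 100 = 62.9 / 75.3 × 100 = 83.5
Halbrook County in 2023: (36.7 + 21.8) / 132.6 × 100 = 58.5 / 132.6 × 100 = 44.1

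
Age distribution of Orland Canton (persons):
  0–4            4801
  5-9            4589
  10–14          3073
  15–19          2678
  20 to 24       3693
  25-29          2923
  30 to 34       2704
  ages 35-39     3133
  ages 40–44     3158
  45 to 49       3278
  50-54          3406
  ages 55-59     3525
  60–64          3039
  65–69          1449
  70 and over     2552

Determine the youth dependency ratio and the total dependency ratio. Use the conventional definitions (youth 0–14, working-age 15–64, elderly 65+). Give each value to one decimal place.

0–14: 4801 + 4589 + 3073 = 12463
15–64: 2678 + 3693 + 2923 + 2704 + 3133 + 3158 + 3278 + 3406 + 3525 + 3039 = 31537
65+: 1449 + 2552 = 4001
Youth dependency ratio = 12463 / 31537 × 100 = 39.5
Total dependency ratio = (12463 + 4001) / 31537 × 100 = 16464 / 31537 × 100 = 52.2

Youth dependency ratio: 39.5
Total dependency ratio: 52.2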